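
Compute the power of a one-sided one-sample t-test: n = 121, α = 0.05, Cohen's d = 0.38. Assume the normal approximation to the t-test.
Power ≈ 0.99

Power calculation (one-sample t-test, normal approximation):
z_β = d · √n - z_α
z_β = 0.38 · √121 - 1.645
z_β = 0.38 · 11.000 - 1.645
z_β = 2.535

Power = Φ(z_β) = Φ(2.535) ≈ 0.994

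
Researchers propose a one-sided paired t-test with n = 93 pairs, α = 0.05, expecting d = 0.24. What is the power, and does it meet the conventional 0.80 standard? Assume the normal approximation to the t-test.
Power ≈ 0.75; the study is underpowered (power < 0.80)

Power calculation (paired t-test, normal approximation):
z_β = d · √n - z_α
z_β = 0.24 · √93 - 1.645
z_β = 0.24 · 9.644 - 1.645
z_β = 0.670

Power = Φ(z_β) = Φ(0.670) ≈ 0.748

Effect size d = 0.24 is small by Cohen's convention (0.2/0.5/0.8).

Threshold: power ≥ 0.80 is conventionally adequate.
Power ≈ 0.75 → the study is underpowered (power < 0.80).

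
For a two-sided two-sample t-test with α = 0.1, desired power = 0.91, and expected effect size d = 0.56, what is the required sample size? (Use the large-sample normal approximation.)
n = 57 per group

Sample size formula (two-sample t-test, normal approximation):
n = 2 · ((z_{α/2} + z_β) / d)²

z_{α/2} = 1.645 (for α = 0.1, two-sided)
z_β = 1.341 (for power = 0.91)
d = 0.56

n = 2 · ((1.645 + 1.341) / 0.56)²
n = 2 · (5.332)²
n ≈ 56.86
Round up to the next whole number: n = 57 per group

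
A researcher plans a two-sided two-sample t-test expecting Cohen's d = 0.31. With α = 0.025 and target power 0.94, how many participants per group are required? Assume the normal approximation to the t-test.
n = 300 per group

Sample size formula (two-sample t-test, normal approximation):
n = 2 · ((z_{α/2} + z_β) / d)²

z_{α/2} = 2.241 (for α = 0.025, two-sided)
z_β = 1.555 (for power = 0.94)
d = 0.31

n = 2 · ((2.241 + 1.555) / 0.31)²
n = 2 · (12.245)²
n ≈ 299.88
Round up to the next whole number: n = 300 per group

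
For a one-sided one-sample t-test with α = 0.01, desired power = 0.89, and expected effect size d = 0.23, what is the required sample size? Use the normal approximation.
n = 239

Sample size formula (one-sample t-test, normal approximation):
n = ((z_α + z_β) / d)²

z_α = 2.326 (for α = 0.01, one-sided)
z_β = 1.227 (for power = 0.89)
d = 0.23

n = ((2.326 + 1.227) / 0.23)²
n = (15.448)²
n ≈ 238.64
Round up to the next whole number: n = 239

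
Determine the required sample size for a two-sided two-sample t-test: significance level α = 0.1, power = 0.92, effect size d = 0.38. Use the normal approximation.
n = 129 per group

Sample size formula (two-sample t-test, normal approximation):
n = 2 · ((z_{α/2} + z_β) / d)²

z_{α/2} = 1.645 (for α = 0.1, two-sided)
z_β = 1.405 (for power = 0.92)
d = 0.38

n = 2 · ((1.645 + 1.405) / 0.38)²
n = 2 · (8.026)²
n ≈ 128.83
Round up to the next whole number: n = 129 per group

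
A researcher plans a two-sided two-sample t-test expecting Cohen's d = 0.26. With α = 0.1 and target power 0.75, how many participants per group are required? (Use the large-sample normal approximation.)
n = 160 per group

Sample size formula (two-sample t-test, normal approximation):
n = 2 · ((z_{α/2} + z_β) / d)²

z_{α/2} = 1.645 (for α = 0.1, two-sided)
z_β = 0.674 (for power = 0.75)
d = 0.26

n = 2 · ((1.645 + 0.674) / 0.26)²
n = 2 · (8.919)²
n ≈ 159.10
Round up to the next whole number: n = 160 per group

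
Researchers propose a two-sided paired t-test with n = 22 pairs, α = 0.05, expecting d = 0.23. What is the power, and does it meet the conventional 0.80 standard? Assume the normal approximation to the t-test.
Power ≈ 0.19; the study is underpowered (power < 0.80)

Power calculation (paired t-test, normal approximation):
z_β = d · √n - z_{α/2}
z_β = 0.23 · √22 - 1.960
z_β = 0.23 · 4.690 - 1.960
z_β = -0.881

Power = Φ(z_β) = Φ(-0.881) ≈ 0.189

Effect size d = 0.23 is small by Cohen's convention (0.2/0.5/0.8).

Threshold: power ≥ 0.80 is conventionally adequate.
Power ≈ 0.19 → the study is underpowered (power < 0.80).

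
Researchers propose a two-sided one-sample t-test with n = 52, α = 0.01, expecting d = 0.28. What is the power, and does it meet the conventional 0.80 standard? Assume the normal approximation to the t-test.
Power ≈ 0.29; the study is underpowered (power < 0.80)

Power calculation (one-sample t-test, normal approximation):
z_β = d · √n - z_{α/2}
z_β = 0.28 · √52 - 2.576
z_β = 0.28 · 7.211 - 2.576
z_β = -0.557

Power = Φ(z_β) = Φ(-0.557) ≈ 0.289

Effect size d = 0.28 is small by Cohen's convention (0.2/0.5/0.8).

Threshold: power ≥ 0.80 is conventionally adequate.
Power ≈ 0.29 → the study is underpowered (power < 0.80).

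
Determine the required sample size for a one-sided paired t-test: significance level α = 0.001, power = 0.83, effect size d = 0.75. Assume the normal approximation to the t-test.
n = 30 pairs

Sample size formula (paired t-test, normal approximation):
n = ((z_α + z_β) / d)²

z_α = 3.090 (for α = 0.001, one-sided)
z_β = 0.954 (for power = 0.83)
d = 0.75

n = ((3.090 + 0.954) / 0.75)²
n = (5.392)²
n ≈ 29.07
Round up to the next whole number: n = 30 pairs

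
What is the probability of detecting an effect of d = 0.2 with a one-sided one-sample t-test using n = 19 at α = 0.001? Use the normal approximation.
Power ≈ 0.01

Power calculation (one-sample t-test, normal approximation):
z_β = d · √n - z_α
z_β = 0.2 · √19 - 3.090
z_β = 0.2 · 4.359 - 3.090
z_β = -2.218

Power = Φ(z_β) = Φ(-2.218) ≈ 0.013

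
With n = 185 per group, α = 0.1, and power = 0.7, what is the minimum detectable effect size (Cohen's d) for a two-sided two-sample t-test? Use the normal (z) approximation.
d ≈ 0.23

Minimum detectable effect (two-sample t-test, normal approximation):
d = (z_{α/2} + z_β) / √(n/2)
d = (1.645 + 0.524) / √(185/2)
d = 2.169 / 9.618
d ≈ 0.23

By Cohen's convention (0.2 small / 0.5 medium / 0.8 large): small effect.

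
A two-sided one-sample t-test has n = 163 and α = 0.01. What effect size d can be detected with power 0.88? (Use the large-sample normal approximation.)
d ≈ 0.29

Minimum detectable effect (one-sample t-test, normal approximation):
d = (z_{α/2} + z_β) / √n
d = (2.576 + 1.175) / √163
d = 3.751 / 12.767
d ≈ 0.29

By Cohen's convention (0.2 small / 0.5 medium / 0.8 large): small effect.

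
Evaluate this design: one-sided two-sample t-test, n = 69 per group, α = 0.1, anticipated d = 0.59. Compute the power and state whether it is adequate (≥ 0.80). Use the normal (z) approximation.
Power ≈ 0.99; the study is adequately powered (power ≥ 0.80)

Power calculation (two-sample t-test, normal approximation):
z_β = d · √(n/2) - z_α
z_β = 0.59 · √(69/2) - 1.282
z_β = 0.59 · 5.874 - 1.282
z_β = 2.184

Power = Φ(z_β) = Φ(2.184) ≈ 0.986

Effect size d = 0.59 is medium by Cohen's convention (0.2/0.5/0.8).

Threshold: power ≥ 0.80 is conventionally adequate.
Power ≈ 0.99 → the study is adequately powered (power ≥ 0.80).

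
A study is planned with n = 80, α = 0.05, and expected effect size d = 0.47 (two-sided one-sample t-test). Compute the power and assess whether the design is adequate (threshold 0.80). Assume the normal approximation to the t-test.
Power ≈ 0.99; the study is adequately powered (power ≥ 0.80)

Power calculation (one-sample t-test, normal approximation):
z_β = d · √n - z_{α/2}
z_β = 0.47 · √80 - 1.960
z_β = 0.47 · 8.944 - 1.960
z_β = 2.244

Power = Φ(z_β) = Φ(2.244) ≈ 0.988

Effect size d = 0.47 is small by Cohen's convention (0.2/0.5/0.8).

Threshold: power ≥ 0.80 is conventionally adequate.
Power ≈ 0.99 → the study is adequately powered (power ≥ 0.80).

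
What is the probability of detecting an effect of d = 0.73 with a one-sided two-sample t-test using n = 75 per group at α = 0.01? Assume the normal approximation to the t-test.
Power ≈ 0.98

Power calculation (two-sample t-test, normal approximation):
z_β = d · √(n/2) - z_α
z_β = 0.73 · √(75/2) - 2.326
z_β = 0.73 · 6.124 - 2.326
z_β = 2.144

Power = Φ(z_β) = Φ(2.144) ≈ 0.984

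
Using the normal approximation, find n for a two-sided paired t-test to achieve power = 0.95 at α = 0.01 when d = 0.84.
n = 26 pairs

Sample size formula (paired t-test, normal approximation):
n = ((z_{α/2} + z_β) / d)²

z_{α/2} = 2.576 (for α = 0.01, two-sided)
z_β = 1.645 (for power = 0.95)
d = 0.84

n = ((2.576 + 1.645) / 0.84)²
n = (5.025)²
n ≈ 25.25
Round up to the next whole number: n = 26 pairs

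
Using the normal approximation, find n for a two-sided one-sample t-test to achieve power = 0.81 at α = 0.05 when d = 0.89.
n = 11

Sample size formula (one-sample t-test, normal approximation):
n = ((z_{α/2} + z_β) / d)²

z_{α/2} = 1.960 (for α = 0.05, two-sided)
z_β = 0.878 (for power = 0.81)
d = 0.89

n = ((1.960 + 0.878) / 0.89)²
n = (3.189)²
n ≈ 10.17
Round up to the next whole number: n = 11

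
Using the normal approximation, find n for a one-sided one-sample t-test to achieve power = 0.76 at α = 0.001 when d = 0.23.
n = 273

Sample size formula (one-sample t-test, normal approximation):
n = ((z_α + z_β) / d)²

z_α = 3.090 (for α = 0.001, one-sided)
z_β = 0.706 (for power = 0.76)
d = 0.23

n = ((3.090 + 0.706) / 0.23)²
n = (16.504)²
n ≈ 272.38
Round up to the next whole number: n = 273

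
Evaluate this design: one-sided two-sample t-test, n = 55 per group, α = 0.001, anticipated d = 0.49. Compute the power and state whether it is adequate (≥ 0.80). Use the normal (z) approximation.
Power ≈ 0.30; the study is underpowered (power < 0.80)

Power calculation (two-sample t-test, normal approximation):
z_β = d · √(n/2) - z_α
z_β = 0.49 · √(55/2) - 3.090
z_β = 0.49 · 5.244 - 3.090
z_β = -0.521

Power = Φ(z_β) = Φ(-0.521) ≈ 0.301

Effect size d = 0.49 is small by Cohen's convention (0.2/0.5/0.8).

Threshold: power ≥ 0.80 is conventionally adequate.
Power ≈ 0.30 → the study is underpowered (power < 0.80).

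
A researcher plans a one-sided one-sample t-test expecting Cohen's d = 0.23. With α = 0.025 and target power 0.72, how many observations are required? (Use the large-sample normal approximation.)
n = 123

Sample size formula (one-sample t-test, normal approximation):
n = ((z_α + z_β) / d)²

z_α = 1.960 (for α = 0.025, one-sided)
z_β = 0.583 (for power = 0.72)
d = 0.23

n = ((1.960 + 0.583) / 0.23)²
n = (11.057)²
n ≈ 122.26
Round up to the next whole number: n = 123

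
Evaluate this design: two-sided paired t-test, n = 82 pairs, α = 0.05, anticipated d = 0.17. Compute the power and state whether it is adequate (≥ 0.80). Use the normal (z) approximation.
Power ≈ 0.34; the study is underpowered (power < 0.80)

Power calculation (paired t-test, normal approximation):
z_β = d · √n - z_{α/2}
z_β = 0.17 · √82 - 1.960
z_β = 0.17 · 9.055 - 1.960
z_β = -0.421

Power = Φ(z_β) = Φ(-0.421) ≈ 0.337

Effect size d = 0.17 is very small by Cohen's convention (0.2/0.5/0.8).

Threshold: power ≥ 0.80 is conventionally adequate.
Power ≈ 0.34 → the study is underpowered (power < 0.80).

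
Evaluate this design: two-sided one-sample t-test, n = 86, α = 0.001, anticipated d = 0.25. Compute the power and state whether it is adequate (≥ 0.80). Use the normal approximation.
Power ≈ 0.17; the study is underpowered (power < 0.80)

Power calculation (one-sample t-test, normal approximation):
z_β = d · √n - z_{α/2}
z_β = 0.25 · √86 - 3.291
z_β = 0.25 · 9.274 - 3.291
z_β = -0.972

Power = Φ(z_β) = Φ(-0.972) ≈ 0.165

Effect size d = 0.25 is small by Cohen's convention (0.2/0.5/0.8).

Threshold: power ≥ 0.80 is conventionally adequate.
Power ≈ 0.17 → the study is underpowered (power < 0.80).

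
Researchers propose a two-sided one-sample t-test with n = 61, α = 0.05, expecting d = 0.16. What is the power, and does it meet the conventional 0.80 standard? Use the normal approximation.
Power ≈ 0.24; the study is underpowered (power < 0.80)

Power calculation (one-sample t-test, normal approximation):
z_β = d · √n - z_{α/2}
z_β = 0.16 · √61 - 1.960
z_β = 0.16 · 7.810 - 1.960
z_β = -0.710

Power = Φ(z_β) = Φ(-0.710) ≈ 0.239

Effect size d = 0.16 is very small by Cohen's convention (0.2/0.5/0.8).

Threshold: power ≥ 0.80 is conventionally adequate.
Power ≈ 0.24 → the study is underpowered (power < 0.80).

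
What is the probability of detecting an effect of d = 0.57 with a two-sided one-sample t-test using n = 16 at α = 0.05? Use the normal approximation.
Power ≈ 0.63

Power calculation (one-sample t-test, normal approximation):
z_β = d · √n - z_{α/2}
z_β = 0.57 · √16 - 1.960
z_β = 0.57 · 4.000 - 1.960
z_β = 0.320

Power = Φ(z_β) = Φ(0.320) ≈ 0.626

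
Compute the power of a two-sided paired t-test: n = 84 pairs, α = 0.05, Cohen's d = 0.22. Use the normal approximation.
Power ≈ 0.52

Power calculation (paired t-test, normal approximation):
z_β = d · √n - z_{α/2}
z_β = 0.22 · √84 - 1.960
z_β = 0.22 · 9.165 - 1.960
z_β = 0.056

Power = Φ(z_β) = Φ(0.056) ≈ 0.522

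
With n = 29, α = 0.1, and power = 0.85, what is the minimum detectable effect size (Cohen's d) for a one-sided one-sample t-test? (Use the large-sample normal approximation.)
d ≈ 0.43

Minimum detectable effect (one-sample t-test, normal approximation):
d = (z_α + z_β) / √n
d = (1.282 + 1.036) / √29
d = 2.318 / 5.385
d ≈ 0.43

By Cohen's convention (0.2 small / 0.5 medium / 0.8 large): small effect.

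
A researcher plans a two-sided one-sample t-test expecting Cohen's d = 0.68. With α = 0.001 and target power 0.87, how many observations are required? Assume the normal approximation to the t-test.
n = 43

Sample size formula (one-sample t-test, normal approximation):
n = ((z_{α/2} + z_β) / d)²

z_{α/2} = 3.291 (for α = 0.001, two-sided)
z_β = 1.126 (for power = 0.87)
d = 0.68

n = ((3.291 + 1.126) / 0.68)²
n = (6.496)²
n ≈ 42.20
Round up to the next whole number: n = 43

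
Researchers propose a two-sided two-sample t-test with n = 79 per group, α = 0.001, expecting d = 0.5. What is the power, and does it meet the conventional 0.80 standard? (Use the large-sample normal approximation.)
Power ≈ 0.44; the study is underpowered (power < 0.80)

Power calculation (two-sample t-test, normal approximation):
z_β = d · √(n/2) - z_{α/2}
z_β = 0.5 · √(79/2) - 3.291
z_β = 0.5 · 6.285 - 3.291
z_β = -0.148

Power = Φ(z_β) = Φ(-0.148) ≈ 0.441

Effect size d = 0.5 is medium by Cohen's convention (0.2/0.5/0.8).

Threshold: power ≥ 0.80 is conventionally adequate.
Power ≈ 0.44 → the study is underpowered (power < 0.80).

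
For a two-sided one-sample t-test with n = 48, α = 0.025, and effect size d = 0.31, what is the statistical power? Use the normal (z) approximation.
Power ≈ 0.46

Power calculation (one-sample t-test, normal approximation):
z_β = d · √n - z_{α/2}
z_β = 0.31 · √48 - 2.241
z_β = 0.31 · 6.928 - 2.241
z_β = -0.094

Power = Φ(z_β) = Φ(-0.094) ≈ 0.463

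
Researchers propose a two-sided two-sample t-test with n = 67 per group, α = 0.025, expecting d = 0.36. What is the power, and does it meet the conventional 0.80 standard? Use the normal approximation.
Power ≈ 0.44; the study is underpowered (power < 0.80)

Power calculation (two-sample t-test, normal approximation):
z_β = d · √(n/2) - z_{α/2}
z_β = 0.36 · √(67/2) - 2.241
z_β = 0.36 · 5.788 - 2.241
z_β = -0.158

Power = Φ(z_β) = Φ(-0.158) ≈ 0.437

Effect size d = 0.36 is small by Cohen's convention (0.2/0.5/0.8).

Threshold: power ≥ 0.80 is conventionally adequate.
Power ≈ 0.44 → the study is underpowered (power < 0.80).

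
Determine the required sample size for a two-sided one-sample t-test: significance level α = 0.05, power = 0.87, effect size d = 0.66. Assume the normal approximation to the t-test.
n = 22

Sample size formula (one-sample t-test, normal approximation):
n = ((z_{α/2} + z_β) / d)²

z_{α/2} = 1.960 (for α = 0.05, two-sided)
z_β = 1.126 (for power = 0.87)
d = 0.66

n = ((1.960 + 1.126) / 0.66)²
n = (4.676)²
n ≈ 21.86
Round up to the next whole number: n = 22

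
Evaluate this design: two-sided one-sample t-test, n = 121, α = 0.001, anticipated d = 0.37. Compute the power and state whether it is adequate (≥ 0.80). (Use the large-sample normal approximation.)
Power ≈ 0.78; the study is underpowered (power < 0.80)

Power calculation (one-sample t-test, normal approximation):
z_β = d · √n - z_{α/2}
z_β = 0.37 · √121 - 3.291
z_β = 0.37 · 11.000 - 3.291
z_β = 0.779

Power = Φ(z_β) = Φ(0.779) ≈ 0.782

Effect size d = 0.37 is small by Cohen's convention (0.2/0.5/0.8).

Threshold: power ≥ 0.80 is conventionally adequate.
Power ≈ 0.78 → the study is underpowered (power < 0.80).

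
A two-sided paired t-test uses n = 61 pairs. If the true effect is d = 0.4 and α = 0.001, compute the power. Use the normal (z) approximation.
Power ≈ 0.43

Power calculation (paired t-test, normal approximation):
z_β = d · √n - z_{α/2}
z_β = 0.4 · √61 - 3.291
z_β = 0.4 · 7.810 - 3.291
z_β = -0.166

Power = Φ(z_β) = Φ(-0.166) ≈ 0.434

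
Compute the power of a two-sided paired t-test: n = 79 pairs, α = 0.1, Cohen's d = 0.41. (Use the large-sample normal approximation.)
Power ≈ 0.98

Power calculation (paired t-test, normal approximation):
z_β = d · √n - z_{α/2}
z_β = 0.41 · √79 - 1.645
z_β = 0.41 · 8.888 - 1.645
z_β = 1.999

Power = Φ(z_β) = Φ(1.999) ≈ 0.977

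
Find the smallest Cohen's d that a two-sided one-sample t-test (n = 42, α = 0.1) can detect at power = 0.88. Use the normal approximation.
d ≈ 0.44

Minimum detectable effect (one-sample t-test, normal approximation):
d = (z_{α/2} + z_β) / √n
d = (1.645 + 1.175) / √42
d = 2.820 / 6.481
d ≈ 0.44

By Cohen's convention (0.2 small / 0.5 medium / 0.8 large): small effect.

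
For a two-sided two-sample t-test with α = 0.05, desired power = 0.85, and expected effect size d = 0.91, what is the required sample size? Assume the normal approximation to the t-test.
n = 22 per group

Sample size formula (two-sample t-test, normal approximation):
n = 2 · ((z_{α/2} + z_β) / d)²

z_{α/2} = 1.960 (for α = 0.05, two-sided)
z_β = 1.036 (for power = 0.85)
d = 0.91

n = 2 · ((1.960 + 1.036) / 0.91)²
n = 2 · (3.292)²
n ≈ 21.67
Round up to the next whole number: n = 22 per group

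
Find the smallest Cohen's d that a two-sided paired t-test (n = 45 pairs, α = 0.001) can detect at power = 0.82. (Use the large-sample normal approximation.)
d ≈ 0.63

Minimum detectable effect (paired t-test, normal approximation):
d = (z_{α/2} + z_β) / √n
d = (3.291 + 0.915) / √45
d = 4.206 / 6.708
d ≈ 0.63

By Cohen's convention (0.2 small / 0.5 medium / 0.8 large): medium effect.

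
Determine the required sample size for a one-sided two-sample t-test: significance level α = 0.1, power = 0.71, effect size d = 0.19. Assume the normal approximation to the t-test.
n = 187 per group

Sample size formula (two-sample t-test, normal approximation):
n = 2 · ((z_α + z_β) / d)²

z_α = 1.282 (for α = 0.1, one-sided)
z_β = 0.553 (for power = 0.71)
d = 0.19

n = 2 · ((1.282 + 0.553) / 0.19)²
n = 2 · (9.658)²
n ≈ 186.55
Round up to the next whole number: n = 187 per group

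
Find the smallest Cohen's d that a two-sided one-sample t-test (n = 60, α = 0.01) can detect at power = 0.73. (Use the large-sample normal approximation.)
d ≈ 0.41

Minimum detectable effect (one-sample t-test, normal approximation):
d = (z_{α/2} + z_β) / √n
d = (2.576 + 0.613) / √60
d = 3.189 / 7.746
d ≈ 0.41

By Cohen's convention (0.2 small / 0.5 medium / 0.8 large): small effect.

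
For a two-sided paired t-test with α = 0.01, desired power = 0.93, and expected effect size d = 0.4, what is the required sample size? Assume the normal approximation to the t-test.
n = 103 pairs

Sample size formula (paired t-test, normal approximation):
n = ((z_{α/2} + z_β) / d)²

z_{α/2} = 2.576 (for α = 0.01, two-sided)
z_β = 1.476 (for power = 0.93)
d = 0.4

n = ((2.576 + 1.476) / 0.4)²
n = (10.130)²
n ≈ 102.62
Round up to the next whole number: n = 103 pairs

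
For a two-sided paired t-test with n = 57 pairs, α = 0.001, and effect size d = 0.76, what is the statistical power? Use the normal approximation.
Power ≈ 0.99

Power calculation (paired t-test, normal approximation):
z_β = d · √n - z_{α/2}
z_β = 0.76 · √57 - 3.291
z_β = 0.76 · 7.550 - 3.291
z_β = 2.447

Power = Φ(z_β) = Φ(2.447) ≈ 0.993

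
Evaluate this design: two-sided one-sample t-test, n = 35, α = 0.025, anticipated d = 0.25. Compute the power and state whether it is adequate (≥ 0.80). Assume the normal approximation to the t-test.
Power ≈ 0.22; the study is underpowered (power < 0.80)

Power calculation (one-sample t-test, normal approximation):
z_β = d · √n - z_{α/2}
z_β = 0.25 · √35 - 2.241
z_β = 0.25 · 5.916 - 2.241
z_β = -0.762

Power = Φ(z_β) = Φ(-0.762) ≈ 0.223

Effect size d = 0.25 is small by Cohen's convention (0.2/0.5/0.8).

Threshold: power ≥ 0.80 is conventionally adequate.
Power ≈ 0.22 → the study is underpowered (power < 0.80).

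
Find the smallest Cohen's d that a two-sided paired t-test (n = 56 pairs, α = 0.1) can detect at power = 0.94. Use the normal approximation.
d ≈ 0.43

Minimum detectable effect (paired t-test, normal approximation):
d = (z_{α/2} + z_β) / √n
d = (1.645 + 1.555) / √56
d = 3.200 / 7.483
d ≈ 0.43

By Cohen's convention (0.2 small / 0.5 medium / 0.8 large): small effect.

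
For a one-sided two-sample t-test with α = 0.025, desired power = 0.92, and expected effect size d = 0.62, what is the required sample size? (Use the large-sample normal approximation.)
n = 59 per group

Sample size formula (two-sample t-test, normal approximation):
n = 2 · ((z_α + z_β) / d)²

z_α = 1.960 (for α = 0.025, one-sided)
z_β = 1.405 (for power = 0.92)
d = 0.62

n = 2 · ((1.960 + 1.405) / 0.62)²
n = 2 · (5.427)²
n ≈ 58.90
Round up to the next whole number: n = 59 per group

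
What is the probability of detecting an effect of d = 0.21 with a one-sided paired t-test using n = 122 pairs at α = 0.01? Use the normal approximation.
Power ≈ 0.50

Power calculation (paired t-test, normal approximation):
z_β = d · √n - z_α
z_β = 0.21 · √122 - 2.326
z_β = 0.21 · 11.045 - 2.326
z_β = -0.007

Power = Φ(z_β) = Φ(-0.007) ≈ 0.497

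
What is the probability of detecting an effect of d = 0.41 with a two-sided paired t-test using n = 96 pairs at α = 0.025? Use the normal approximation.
Power ≈ 0.96

Power calculation (paired t-test, normal approximation):
z_β = d · √n - z_{α/2}
z_β = 0.41 · √96 - 2.241
z_β = 0.41 · 9.798 - 2.241
z_β = 1.776

Power = Φ(z_β) = Φ(1.776) ≈ 0.962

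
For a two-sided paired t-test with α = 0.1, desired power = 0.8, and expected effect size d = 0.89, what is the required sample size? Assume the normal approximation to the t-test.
n = 8 pairs

Sample size formula (paired t-test, normal approximation):
n = ((z_{α/2} + z_β) / d)²

z_{α/2} = 1.645 (for α = 0.1, two-sided)
z_β = 0.842 (for power = 0.8)
d = 0.89

n = ((1.645 + 0.842) / 0.89)²
n = (2.794)²
n ≈ 7.81
Round up to the next whole number: n = 8 pairs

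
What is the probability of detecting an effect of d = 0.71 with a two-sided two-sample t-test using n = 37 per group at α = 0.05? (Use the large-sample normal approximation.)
Power ≈ 0.86

Power calculation (two-sample t-test, normal approximation):
z_β = d · √(n/2) - z_{α/2}
z_β = 0.71 · √(37/2) - 1.960
z_β = 0.71 · 4.301 - 1.960
z_β = 1.094

Power = Φ(z_β) = Φ(1.094) ≈ 0.863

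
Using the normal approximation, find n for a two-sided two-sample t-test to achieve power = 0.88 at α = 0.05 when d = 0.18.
n = 607 per group

Sample size formula (two-sample t-test, normal approximation):
n = 2 · ((z_{α/2} + z_β) / d)²

z_{α/2} = 1.960 (for α = 0.05, two-sided)
z_β = 1.175 (for power = 0.88)
d = 0.18

n = 2 · ((1.960 + 1.175) / 0.18)²
n = 2 · (17.417)²
n ≈ 606.70
Round up to the next whole number: n = 607 per group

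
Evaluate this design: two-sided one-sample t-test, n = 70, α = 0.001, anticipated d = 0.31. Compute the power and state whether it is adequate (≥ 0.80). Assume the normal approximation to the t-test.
Power ≈ 0.24; the study is underpowered (power < 0.80)

Power calculation (one-sample t-test, normal approximation):
z_β = d · √n - z_{α/2}
z_β = 0.31 · √70 - 3.291
z_β = 0.31 · 8.367 - 3.291
z_β = -0.697

Power = Φ(z_β) = Φ(-0.697) ≈ 0.243

Effect size d = 0.31 is small by Cohen's convention (0.2/0.5/0.8).

Threshold: power ≥ 0.80 is conventionally adequate.
Power ≈ 0.24 → the study is underpowered (power < 0.80).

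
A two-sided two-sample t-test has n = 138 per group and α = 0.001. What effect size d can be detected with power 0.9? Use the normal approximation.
d ≈ 0.55

Minimum detectable effect (two-sample t-test, normal approximation):
d = (z_{α/2} + z_β) / √(n/2)
d = (3.291 + 1.282) / √(138/2)
d = 4.572 / 8.307
d ≈ 0.55

By Cohen's convention (0.2 small / 0.5 medium / 0.8 large): medium effect.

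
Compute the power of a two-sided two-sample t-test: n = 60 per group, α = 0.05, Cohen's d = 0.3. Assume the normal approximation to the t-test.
Power ≈ 0.38

Power calculation (two-sample t-test, normal approximation):
z_β = d · √(n/2) - z_{α/2}
z_β = 0.3 · √(60/2) - 1.960
z_β = 0.3 · 5.477 - 1.960
z_β = -0.317

Power = Φ(z_β) = Φ(-0.317) ≈ 0.376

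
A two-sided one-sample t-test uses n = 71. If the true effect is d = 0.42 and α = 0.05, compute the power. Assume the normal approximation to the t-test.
Power ≈ 0.94

Power calculation (one-sample t-test, normal approximation):
z_β = d · √n - z_{α/2}
z_β = 0.42 · √71 - 1.960
z_β = 0.42 · 8.426 - 1.960
z_β = 1.579

Power = Φ(z_β) = Φ(1.579) ≈ 0.943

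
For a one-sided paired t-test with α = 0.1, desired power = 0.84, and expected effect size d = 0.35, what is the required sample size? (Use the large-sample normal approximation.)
n = 43 pairs

Sample size formula (paired t-test, normal approximation):
n = ((z_α + z_β) / d)²

z_α = 1.282 (for α = 0.1, one-sided)
z_β = 0.994 (for power = 0.84)
d = 0.35

n = ((1.282 + 0.994) / 0.35)²
n = (6.503)²
n ≈ 42.29
Round up to the next whole number: n = 43 pairs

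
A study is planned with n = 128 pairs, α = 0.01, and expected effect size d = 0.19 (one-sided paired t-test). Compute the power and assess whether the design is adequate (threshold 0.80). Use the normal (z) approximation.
Power ≈ 0.43; the study is underpowered (power < 0.80)

Power calculation (paired t-test, normal approximation):
z_β = d · √n - z_α
z_β = 0.19 · √128 - 2.326
z_β = 0.19 · 11.314 - 2.326
z_β = -0.177

Power = Φ(z_β) = Φ(-0.177) ≈ 0.430

Effect size d = 0.19 is very small by Cohen's convention (0.2/0.5/0.8).

Threshold: power ≥ 0.80 is conventionally adequate.
Power ≈ 0.43 → the study is underpowered (power < 0.80).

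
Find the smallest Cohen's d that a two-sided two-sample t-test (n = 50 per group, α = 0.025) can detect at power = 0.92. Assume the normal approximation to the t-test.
d ≈ 0.73

Minimum detectable effect (two-sample t-test, normal approximation):
d = (z_{α/2} + z_β) / √(n/2)
d = (2.241 + 1.405) / √(50/2)
d = 3.646 / 5.000
d ≈ 0.73

By Cohen's convention (0.2 small / 0.5 medium / 0.8 large): medium effect.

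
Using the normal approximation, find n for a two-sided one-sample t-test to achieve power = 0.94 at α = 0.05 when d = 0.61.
n = 34

Sample size formula (one-sample t-test, normal approximation):
n = ((z_{α/2} + z_β) / d)²

z_{α/2} = 1.960 (for α = 0.05, two-sided)
z_β = 1.555 (for power = 0.94)
d = 0.61

n = ((1.960 + 1.555) / 0.61)²
n = (5.762)²
n ≈ 33.20
Round up to the next whole number: n = 34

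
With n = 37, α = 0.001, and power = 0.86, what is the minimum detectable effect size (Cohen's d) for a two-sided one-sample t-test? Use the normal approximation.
d ≈ 0.72

Minimum detectable effect (one-sample t-test, normal approximation):
d = (z_{α/2} + z_β) / √n
d = (3.291 + 1.080) / √37
d = 4.371 / 6.083
d ≈ 0.72

By Cohen's convention (0.2 small / 0.5 medium / 0.8 large): medium effect.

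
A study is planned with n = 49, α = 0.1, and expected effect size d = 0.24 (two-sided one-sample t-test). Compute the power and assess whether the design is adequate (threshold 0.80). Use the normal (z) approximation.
Power ≈ 0.51; the study is underpowered (power < 0.80)

Power calculation (one-sample t-test, normal approximation):
z_β = d · √n - z_{α/2}
z_β = 0.24 · √49 - 1.645
z_β = 0.24 · 7.000 - 1.645
z_β = 0.035

Power = Φ(z_β) = Φ(0.035) ≈ 0.514

Effect size d = 0.24 is small by Cohen's convention (0.2/0.5/0.8).

Threshold: power ≥ 0.80 is conventionally adequate.
Power ≈ 0.51 → the study is underpowered (power < 0.80).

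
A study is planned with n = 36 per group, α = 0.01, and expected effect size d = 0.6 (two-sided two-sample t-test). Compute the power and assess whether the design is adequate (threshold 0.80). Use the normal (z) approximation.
Power ≈ 0.49; the study is underpowered (power < 0.80)

Power calculation (two-sample t-test, normal approximation):
z_β = d · √(n/2) - z_{α/2}
z_β = 0.6 · √(36/2) - 2.576
z_β = 0.6 · 4.243 - 2.576
z_β = -0.030

Power = Φ(z_β) = Φ(-0.030) ≈ 0.488

Effect size d = 0.6 is medium by Cohen's convention (0.2/0.5/0.8).

Threshold: power ≥ 0.80 is conventionally adequate.
Power ≈ 0.49 → the study is underpowered (power < 0.80).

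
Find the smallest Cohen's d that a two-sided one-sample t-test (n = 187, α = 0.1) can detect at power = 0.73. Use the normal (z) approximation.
d ≈ 0.17

Minimum detectable effect (one-sample t-test, normal approximation):
d = (z_{α/2} + z_β) / √n
d = (1.645 + 0.613) / √187
d = 2.258 / 13.675
d ≈ 0.17

By Cohen's convention (0.2 small / 0.5 medium / 0.8 large): very small effect.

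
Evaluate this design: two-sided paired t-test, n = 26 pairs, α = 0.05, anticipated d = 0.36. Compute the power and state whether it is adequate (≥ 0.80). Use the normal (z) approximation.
Power ≈ 0.45; the study is underpowered (power < 0.80)

Power calculation (paired t-test, normal approximation):
z_β = d · √n - z_{α/2}
z_β = 0.36 · √26 - 1.960
z_β = 0.36 · 5.099 - 1.960
z_β = -0.124

Power = Φ(z_β) = Φ(-0.124) ≈ 0.451

Effect size d = 0.36 is small by Cohen's convention (0.2/0.5/0.8).

Threshold: power ≥ 0.80 is conventionally adequate.
Power ≈ 0.45 → the study is underpowered (power < 0.80).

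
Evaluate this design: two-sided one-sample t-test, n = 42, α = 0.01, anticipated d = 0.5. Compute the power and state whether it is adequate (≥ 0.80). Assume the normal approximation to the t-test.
Power ≈ 0.75; the study is underpowered (power < 0.80)

Power calculation (one-sample t-test, normal approximation):
z_β = d · √n - z_{α/2}
z_β = 0.5 · √42 - 2.576
z_β = 0.5 · 6.481 - 2.576
z_β = 0.665

Power = Φ(z_β) = Φ(0.665) ≈ 0.747

Effect size d = 0.5 is medium by Cohen's convention (0.2/0.5/0.8).

Threshold: power ≥ 0.80 is conventionally adequate.
Power ≈ 0.75 → the study is underpowered (power < 0.80).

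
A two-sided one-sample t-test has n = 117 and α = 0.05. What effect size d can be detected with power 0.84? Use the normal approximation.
d ≈ 0.27

Minimum detectable effect (one-sample t-test, normal approximation):
d = (z_{α/2} + z_β) / √n
d = (1.960 + 0.994) / √117
d = 2.954 / 10.817
d ≈ 0.27

By Cohen's convention (0.2 small / 0.5 medium / 0.8 large): small effect.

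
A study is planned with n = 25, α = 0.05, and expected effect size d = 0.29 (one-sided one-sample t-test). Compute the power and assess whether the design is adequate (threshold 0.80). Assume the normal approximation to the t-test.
Power ≈ 0.42; the study is underpowered (power < 0.80)

Power calculation (one-sample t-test, normal approximation):
z_β = d · √n - z_α
z_β = 0.29 · √25 - 1.645
z_β = 0.29 · 5.000 - 1.645
z_β = -0.195

Power = Φ(z_β) = Φ(-0.195) ≈ 0.423

Effect size d = 0.29 is small by Cohen's convention (0.2/0.5/0.8).

Threshold: power ≥ 0.80 is conventionally adequate.
Power ≈ 0.42 → the study is underpowered (power < 0.80).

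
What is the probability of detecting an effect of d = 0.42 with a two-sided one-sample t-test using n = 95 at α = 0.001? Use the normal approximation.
Power ≈ 0.79

Power calculation (one-sample t-test, normal approximation):
z_β = d · √n - z_{α/2}
z_β = 0.42 · √95 - 3.291
z_β = 0.42 · 9.747 - 3.291
z_β = 0.803

Power = Φ(z_β) = Φ(0.803) ≈ 0.789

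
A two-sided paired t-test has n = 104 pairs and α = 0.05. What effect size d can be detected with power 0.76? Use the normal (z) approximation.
d ≈ 0.26

Minimum detectable effect (paired t-test, normal approximation):
d = (z_{α/2} + z_β) / √n
d = (1.960 + 0.706) / √104
d = 2.666 / 10.198
d ≈ 0.26

By Cohen's convention (0.2 small / 0.5 medium / 0.8 large): small effect.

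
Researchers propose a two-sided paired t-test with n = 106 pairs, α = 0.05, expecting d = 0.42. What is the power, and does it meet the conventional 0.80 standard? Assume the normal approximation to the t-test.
Power ≈ 0.99; the study is adequately powered (power ≥ 0.80)

Power calculation (paired t-test, normal approximation):
z_β = d · √n - z_{α/2}
z_β = 0.42 · √106 - 1.960
z_β = 0.42 · 10.296 - 1.960
z_β = 2.364

Power = Φ(z_β) = Φ(2.364) ≈ 0.991

Effect size d = 0.42 is small by Cohen's convention (0.2/0.5/0.8).

Threshold: power ≥ 0.80 is conventionally adequate.
Power ≈ 0.99 → the study is adequately powered (power ≥ 0.80).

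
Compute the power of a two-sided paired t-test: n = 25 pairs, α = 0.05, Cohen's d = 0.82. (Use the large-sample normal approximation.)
Power ≈ 0.98

Power calculation (paired t-test, normal approximation):
z_β = d · √n - z_{α/2}
z_β = 0.82 · √25 - 1.960
z_β = 0.82 · 5.000 - 1.960
z_β = 2.140

Power = Φ(z_β) = Φ(2.140) ≈ 0.984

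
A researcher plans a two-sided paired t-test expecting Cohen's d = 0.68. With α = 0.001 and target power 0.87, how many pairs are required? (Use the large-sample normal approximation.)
n = 43 pairs

Sample size formula (paired t-test, normal approximation):
n = ((z_{α/2} + z_β) / d)²

z_{α/2} = 3.291 (for α = 0.001, two-sided)
z_β = 1.126 (for power = 0.87)
d = 0.68

n = ((3.291 + 1.126) / 0.68)²
n = (6.496)²
n ≈ 42.20
Round up to the next whole number: n = 43 pairs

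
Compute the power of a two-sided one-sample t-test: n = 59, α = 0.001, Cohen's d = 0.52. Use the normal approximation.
Power ≈ 0.76

Power calculation (one-sample t-test, normal approximation):
z_β = d · √n - z_{α/2}
z_β = 0.52 · √59 - 3.291
z_β = 0.52 · 7.681 - 3.291
z_β = 0.704

Power = Φ(z_β) = Φ(0.704) ≈ 0.759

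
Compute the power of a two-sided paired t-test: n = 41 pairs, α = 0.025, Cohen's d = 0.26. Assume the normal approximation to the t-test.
Power ≈ 0.28

Power calculation (paired t-test, normal approximation):
z_β = d · √n - z_{α/2}
z_β = 0.26 · √41 - 2.241
z_β = 0.26 · 6.403 - 2.241
z_β = -0.577

Power = Φ(z_β) = Φ(-0.577) ≈ 0.282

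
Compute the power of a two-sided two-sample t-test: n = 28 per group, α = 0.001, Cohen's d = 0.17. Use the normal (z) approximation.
Power ≈ 0.00

Power calculation (two-sample t-test, normal approximation):
z_β = d · √(n/2) - z_{α/2}
z_β = 0.17 · √(28/2) - 3.291
z_β = 0.17 · 3.742 - 3.291
z_β = -2.654

Power = Φ(z_β) = Φ(-2.654) ≈ 0.004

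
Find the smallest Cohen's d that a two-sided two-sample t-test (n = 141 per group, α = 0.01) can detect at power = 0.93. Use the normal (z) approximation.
d ≈ 0.48

Minimum detectable effect (two-sample t-test, normal approximation):
d = (z_{α/2} + z_β) / √(n/2)
d = (2.576 + 1.476) / √(141/2)
d = 4.052 / 8.396
d ≈ 0.48

By Cohen's convention (0.2 small / 0.5 medium / 0.8 large): small effect.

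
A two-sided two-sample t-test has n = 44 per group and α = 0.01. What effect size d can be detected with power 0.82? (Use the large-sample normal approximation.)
d ≈ 0.74

Minimum detectable effect (two-sample t-test, normal approximation):
d = (z_{α/2} + z_β) / √(n/2)
d = (2.576 + 0.915) / √(44/2)
d = 3.491 / 4.690
d ≈ 0.74

By Cohen's convention (0.2 small / 0.5 medium / 0.8 large): medium effect.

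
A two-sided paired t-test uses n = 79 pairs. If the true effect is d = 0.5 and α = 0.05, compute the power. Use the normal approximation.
Power ≈ 0.99

Power calculation (paired t-test, normal approximation):
z_β = d · √n - z_{α/2}
z_β = 0.5 · √79 - 1.960
z_β = 0.5 · 8.888 - 1.960
z_β = 2.484

Power = Φ(z_β) = Φ(2.484) ≈ 0.994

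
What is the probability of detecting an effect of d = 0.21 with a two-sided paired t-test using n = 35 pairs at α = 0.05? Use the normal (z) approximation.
Power ≈ 0.24

Power calculation (paired t-test, normal approximation):
z_β = d · √n - z_{α/2}
z_β = 0.21 · √35 - 1.960
z_β = 0.21 · 5.916 - 1.960
z_β = -0.718

Power = Φ(z_β) = Φ(-0.718) ≈ 0.237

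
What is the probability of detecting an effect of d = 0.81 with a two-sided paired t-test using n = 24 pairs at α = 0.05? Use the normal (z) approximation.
Power ≈ 0.98

Power calculation (paired t-test, normal approximation):
z_β = d · √n - z_{α/2}
z_β = 0.81 · √24 - 1.960
z_β = 0.81 · 4.899 - 1.960
z_β = 2.008

Power = Φ(z_β) = Φ(2.008) ≈ 0.978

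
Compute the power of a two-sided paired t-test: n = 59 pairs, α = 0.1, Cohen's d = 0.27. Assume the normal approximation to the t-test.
Power ≈ 0.67

Power calculation (paired t-test, normal approximation):
z_β = d · √n - z_{α/2}
z_β = 0.27 · √59 - 1.645
z_β = 0.27 · 7.681 - 1.645
z_β = 0.429

Power = Φ(z_β) = Φ(0.429) ≈ 0.666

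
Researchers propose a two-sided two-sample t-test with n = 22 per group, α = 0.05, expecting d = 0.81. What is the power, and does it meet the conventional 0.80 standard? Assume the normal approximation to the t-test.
Power ≈ 0.77; the study is underpowered (power < 0.80)

Power calculation (two-sample t-test, normal approximation):
z_β = d · √(n/2) - z_{α/2}
z_β = 0.81 · √(22/2) - 1.960
z_β = 0.81 · 3.317 - 1.960
z_β = 0.727

Power = Φ(z_β) = Φ(0.727) ≈ 0.766

Effect size d = 0.81 is large by Cohen's convention (0.2/0.5/0.8).

Threshold: power ≥ 0.80 is conventionally adequate.
Power ≈ 0.77 → the study is underpowered (power < 0.80).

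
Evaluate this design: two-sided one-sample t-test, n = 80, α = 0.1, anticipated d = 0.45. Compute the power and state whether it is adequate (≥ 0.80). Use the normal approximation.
Power ≈ 0.99; the study is adequately powered (power ≥ 0.80)

Power calculation (one-sample t-test, normal approximation):
z_β = d · √n - z_{α/2}
z_β = 0.45 · √80 - 1.645
z_β = 0.45 · 8.944 - 1.645
z_β = 2.380

Power = Φ(z_β) = Φ(2.380) ≈ 0.991

Effect size d = 0.45 is small by Cohen's convention (0.2/0.5/0.8).

Threshold: power ≥ 0.80 is conventionally adequate.
Power ≈ 0.99 → the study is adequately powered (power ≥ 0.80).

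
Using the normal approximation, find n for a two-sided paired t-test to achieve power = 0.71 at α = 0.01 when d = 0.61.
n = 27 pairs

Sample size formula (paired t-test, normal approximation):
n = ((z_{α/2} + z_β) / d)²

z_{α/2} = 2.576 (for α = 0.01, two-sided)
z_β = 0.553 (for power = 0.71)
d = 0.61

n = ((2.576 + 0.553) / 0.61)²
n = (5.130)²
n ≈ 26.32
Round up to the next whole number: n = 27 pairs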